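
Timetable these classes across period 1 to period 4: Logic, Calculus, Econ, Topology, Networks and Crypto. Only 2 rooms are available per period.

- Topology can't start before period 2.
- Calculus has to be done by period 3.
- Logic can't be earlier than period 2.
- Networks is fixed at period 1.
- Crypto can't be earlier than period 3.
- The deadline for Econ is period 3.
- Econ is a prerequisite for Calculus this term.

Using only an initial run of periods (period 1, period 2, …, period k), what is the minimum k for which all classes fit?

3 periods

The precedence chain requires at least 2 distinct periods.
With at most 2 per period and 6 classes, at least 3 periods are needed.
Crypto can't be placed before period 3, so the schedule must run through at least period 3.
3 works (last occupied period: period 3): for example Calculus -> period 3, Crypto -> period 3, Topology -> period 2, Logic -> period 2, Econ -> period 1, Networks -> period 1.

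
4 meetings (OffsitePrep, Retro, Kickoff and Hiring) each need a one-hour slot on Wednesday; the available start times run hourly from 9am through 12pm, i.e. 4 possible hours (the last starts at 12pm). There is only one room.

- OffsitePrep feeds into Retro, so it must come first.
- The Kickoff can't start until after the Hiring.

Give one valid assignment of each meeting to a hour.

Hiring=11am, Retro=10am, OffsitePrep=9am, Kickoff=12pm

Checking: Hiring(11am) before Kickoff(12pm); OffsitePrep(9am) before Retro(10am); max 1 per hour (cap 1).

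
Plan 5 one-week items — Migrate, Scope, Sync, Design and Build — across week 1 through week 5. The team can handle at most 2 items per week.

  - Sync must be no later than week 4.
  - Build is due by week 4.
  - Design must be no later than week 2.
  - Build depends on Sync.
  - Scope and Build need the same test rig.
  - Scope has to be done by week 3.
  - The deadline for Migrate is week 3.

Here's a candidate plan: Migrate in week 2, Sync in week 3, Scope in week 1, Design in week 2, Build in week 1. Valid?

Build depends on Sync — violated.
Scope has to be done by week 3 — holds.
Scope and Build need the same test rig — violated.
The deadline for Migrate is week 3 — holds.
Sync must be no later than week 4 — holds.
The team can handle at most 2 items per week — holds.
Build is due by week 4 — holds.
Design must be no later than week 2 — holds.

Invalid. Scope and Build need the same test rig.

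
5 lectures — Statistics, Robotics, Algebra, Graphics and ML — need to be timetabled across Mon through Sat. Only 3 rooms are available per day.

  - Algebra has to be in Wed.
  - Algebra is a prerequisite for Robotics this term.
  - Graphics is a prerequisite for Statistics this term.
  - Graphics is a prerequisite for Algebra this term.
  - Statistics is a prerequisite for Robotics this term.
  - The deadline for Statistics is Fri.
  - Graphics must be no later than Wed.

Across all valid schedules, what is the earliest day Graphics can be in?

Graphics's own window allows nothing later than Wed; downstream work caps Graphics at Tue.
Graphics at Mon is achievable: Robotics -> Thu, Statistics -> Tue, Graphics -> Mon, ML -> Mon, Algebra -> Wed.

Mon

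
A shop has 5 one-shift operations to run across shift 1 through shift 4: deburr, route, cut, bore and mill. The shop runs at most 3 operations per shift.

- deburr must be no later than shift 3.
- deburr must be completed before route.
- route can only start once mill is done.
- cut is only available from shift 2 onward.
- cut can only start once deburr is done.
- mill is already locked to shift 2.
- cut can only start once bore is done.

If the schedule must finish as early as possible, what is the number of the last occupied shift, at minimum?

The precedence chain requires at least 2 distinct shifts.
With at most 3 per shift and 5 operations, at least 2 shifts are needed.
Propagating the time windows through the other constraints, route can't land before shift 3, so the schedule must run through at least shift 3.
3 works (last occupied shift: shift 3): for example mill in shift 2, bore in shift 1, cut in shift 2, deburr in shift 1, route in shift 3.

shift 3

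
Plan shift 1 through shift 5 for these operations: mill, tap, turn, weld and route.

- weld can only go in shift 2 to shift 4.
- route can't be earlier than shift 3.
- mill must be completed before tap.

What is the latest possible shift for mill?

Downstream work caps mill at shift 4.
mill at shift 4 is achievable: turn in shift 1; weld in shift 2; route in shift 3; tap in shift 5; mill in shift 4.

shift 4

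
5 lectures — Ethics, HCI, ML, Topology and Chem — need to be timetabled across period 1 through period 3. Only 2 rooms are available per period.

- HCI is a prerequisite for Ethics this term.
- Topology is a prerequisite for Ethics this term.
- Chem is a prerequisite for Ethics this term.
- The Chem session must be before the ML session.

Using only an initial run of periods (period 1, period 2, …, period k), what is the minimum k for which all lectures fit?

The precedence chain requires at least 2 distinct periods.
With at most 2 per period and 5 lectures, at least 3 periods are needed.
3 works (last occupied period: period 3): for example Ethics=period 3; Chem=period 1; ML=period 2; HCI=period 1; Topology=period 2.

3 periods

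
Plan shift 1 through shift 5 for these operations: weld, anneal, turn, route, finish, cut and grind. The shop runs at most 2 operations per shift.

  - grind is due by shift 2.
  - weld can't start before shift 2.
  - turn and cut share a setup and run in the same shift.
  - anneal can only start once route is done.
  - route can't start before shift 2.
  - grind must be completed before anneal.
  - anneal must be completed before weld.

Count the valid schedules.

Splitting on weld: it can be shift 4 (10), shift 5 (28). Listing each branch's schedules as (anneal, turn, route, finish, cut, grind) by shift number:
weld=shift 4: (3,1,2,3,1,2) (3,1,2,4,1,2) (3,1,2,5,1,2) (3,5,2,1,5,1) (3,5,2,1,5,2) (3,5,2,2,5,1) (3,5,2,3,5,1) (3,5,2,3,5,2) (3,5,2,4,5,1) (3,5,2,4,5,2) — 10.
weld=shift 5: (3,1,2,3,1,2) (3,1,2,4,1,2) (3,1,2,5,1,2) (3,4,2,1,4,1) (3,4,2,1,4,2) (3,4,2,2,4,1) (3,4,2,3,4,1) (3,4,2,3,4,2) (3,4,2,5,4,1) (3,4,2,5,4,2) (4,1,2,3,1,2) (4,1,2,4,1,2) (4,1,2,5,1,2) (4,1,3,2,1,2) (4,1,3,3,1,2) (4,1,3,4,1,2) (4,1,3,5,1,2) (4,2,3,1,2,1) (4,2,3,3,2,1) (4,2,3,4,2,1) (4,2,3,5,2,1) (4,3,2,1,3,1) (4,3,2,1,3,2) (4,3,2,2,3,1) (4,3,2,4,3,1) (4,3,2,4,3,2) (4,3,2,5,3,1) (4,3,2,5,3,2) — 28.
Summing: 10 + 28 = 38.

38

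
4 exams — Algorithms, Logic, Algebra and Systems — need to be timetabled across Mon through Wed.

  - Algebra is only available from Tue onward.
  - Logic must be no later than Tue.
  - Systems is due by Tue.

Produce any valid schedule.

Algorithms -> Mon; Systems -> Mon; Logic -> Mon; Algebra -> Tue

Checking: Systems=Mon in [Mon,Tue]; Logic=Mon in [Mon,Tue]; Algebra=Tue in [Tue,Wed].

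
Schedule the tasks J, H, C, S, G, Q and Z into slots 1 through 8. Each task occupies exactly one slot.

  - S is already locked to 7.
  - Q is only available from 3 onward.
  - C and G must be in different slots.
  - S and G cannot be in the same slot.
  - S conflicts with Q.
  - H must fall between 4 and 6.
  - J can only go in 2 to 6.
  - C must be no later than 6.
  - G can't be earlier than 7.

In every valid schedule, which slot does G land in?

G's window is 7–8.
S is fixed at 7, and G can't share a slot with S.
So G must be 8.

8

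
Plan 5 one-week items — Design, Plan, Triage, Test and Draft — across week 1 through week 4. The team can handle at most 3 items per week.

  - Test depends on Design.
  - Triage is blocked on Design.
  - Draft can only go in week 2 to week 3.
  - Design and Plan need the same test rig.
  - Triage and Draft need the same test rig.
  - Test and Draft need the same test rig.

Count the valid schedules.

45

Splitting on Design: it can be week 1 (24), week 2 (15), week 3 (6). Listing each branch's schedules as (Plan, Triage, Test, Draft) by week number:
Design=week 1: (2,2,2,3) (2,2,4,3) (2,3,3,2) (2,3,4,2) (2,4,2,3) (2,4,3,2) (2,4,4,2) (2,4,4,3) (3,2,2,3) (3,2,4,3) (3,3,3,2) (3,3,4,2) (3,4,2,3) (3,4,3,2) (3,4,4,2) (3,4,4,3) (4,2,2,3) (4,2,4,3) (4,3,3,2) (4,3,4,2) (4,4,2,3) (4,4,3,2) (4,4,4,2) (4,4,4,3) — 24.
Design=week 2: (1,3,3,2) (1,3,4,2) (1,4,3,2) (1,4,4,2) (1,4,4,3) (3,3,3,2) (3,3,4,2) (3,4,3,2) (3,4,4,2) (3,4,4,3) (4,3,3,2) (4,3,4,2) (4,4,3,2) (4,4,4,2) (4,4,4,3) — 15.
Design=week 3: (1,4,4,2) (1,4,4,3) (2,4,4,2) (2,4,4,3) (4,4,4,2) (4,4,4,3) — 6.
Summing: 24 + 15 + 6 = 45.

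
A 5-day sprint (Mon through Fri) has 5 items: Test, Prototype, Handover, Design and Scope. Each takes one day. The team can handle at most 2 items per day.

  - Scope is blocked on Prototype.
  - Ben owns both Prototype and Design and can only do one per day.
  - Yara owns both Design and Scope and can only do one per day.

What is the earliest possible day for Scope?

Tue

Precedence pushes Scope to at least Tue.
Scope at Tue is achievable: Handover -> Tue; Test -> Mon; Scope -> Tue; Prototype -> Mon; Design -> Wed.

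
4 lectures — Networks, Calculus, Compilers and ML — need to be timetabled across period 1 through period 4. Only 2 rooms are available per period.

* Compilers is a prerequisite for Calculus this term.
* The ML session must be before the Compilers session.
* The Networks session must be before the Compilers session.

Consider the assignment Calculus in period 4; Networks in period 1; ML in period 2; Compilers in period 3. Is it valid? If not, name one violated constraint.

Yes

Compilers is a prerequisite for Calculus this term — holds.
The ML session must be before the Compilers session — holds.
Only 2 rooms are available per period — holds.
The Networks session must be before the Compilers session — holds.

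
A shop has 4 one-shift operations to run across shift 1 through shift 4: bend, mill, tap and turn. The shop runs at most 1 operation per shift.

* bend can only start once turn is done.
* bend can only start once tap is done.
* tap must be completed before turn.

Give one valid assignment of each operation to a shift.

tap in shift 1, bend in shift 3, turn in shift 2, mill in shift 4

Checking: tap(shift 1) before turn(shift 2); tap(shift 1) before bend(shift 3); turn(shift 2) before bend(shift 3); max 1 per shift (cap 1).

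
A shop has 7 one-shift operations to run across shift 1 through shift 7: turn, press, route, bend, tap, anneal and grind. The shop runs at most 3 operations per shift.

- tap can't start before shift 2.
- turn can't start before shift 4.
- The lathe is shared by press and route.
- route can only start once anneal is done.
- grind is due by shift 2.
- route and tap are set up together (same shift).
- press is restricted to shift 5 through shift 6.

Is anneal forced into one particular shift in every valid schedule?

anneal can be shift 1 (e.g. turn -> shift 4, press -> shift 5, bend -> shift 1, route -> shift 2, grind -> shift 1, anneal -> shift 1, tap -> shift 2) or shift 2 (e.g. tap=shift 3, turn=shift 4, bend=shift 1, grind=shift 1, anneal=shift 2, route=shift 3, press=shift 5).

No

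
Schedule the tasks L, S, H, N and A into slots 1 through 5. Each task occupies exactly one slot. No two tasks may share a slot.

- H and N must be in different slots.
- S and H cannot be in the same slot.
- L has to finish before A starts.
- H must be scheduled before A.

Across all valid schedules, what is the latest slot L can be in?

4

Downstream work caps L at 4.
L at 4 is achievable: H -> 1; A -> 5; N -> 3; S -> 2; L -> 4.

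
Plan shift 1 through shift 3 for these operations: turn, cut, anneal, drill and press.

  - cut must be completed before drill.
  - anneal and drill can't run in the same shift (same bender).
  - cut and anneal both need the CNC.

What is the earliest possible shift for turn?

turn at shift 1 is achievable: cut in shift 1, drill in shift 2, press in shift 1, anneal in shift 3, turn in shift 1.

shift 1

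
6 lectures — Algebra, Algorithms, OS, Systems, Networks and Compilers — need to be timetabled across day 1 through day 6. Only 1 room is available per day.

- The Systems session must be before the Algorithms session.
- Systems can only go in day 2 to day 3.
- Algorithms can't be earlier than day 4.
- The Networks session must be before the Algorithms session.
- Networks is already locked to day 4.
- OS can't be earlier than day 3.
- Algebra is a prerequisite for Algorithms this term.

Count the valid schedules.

11

Splitting on Algebra: it can be day 1 (6), day 2 (2), day 3 (2), day 5 (1). Listing each branch's schedules as (Algorithms, OS, Systems, Networks, Compilers) by day number:
Algebra=day 1: (5,3,2,4,6) (5,6,2,4,3) (5,6,3,4,2) (6,3,2,4,5) (6,5,2,4,3) (6,5,3,4,2) — 6.
Algebra=day 2: (5,6,3,4,1) (6,5,3,4,1) — 2.
Algebra=day 3: (5,6,2,4,1) (6,5,2,4,1) — 2.
Algebra=day 5: (6,3,2,4,1) — 1.
Summing: 6 + 2 + 2 + 1 = 11.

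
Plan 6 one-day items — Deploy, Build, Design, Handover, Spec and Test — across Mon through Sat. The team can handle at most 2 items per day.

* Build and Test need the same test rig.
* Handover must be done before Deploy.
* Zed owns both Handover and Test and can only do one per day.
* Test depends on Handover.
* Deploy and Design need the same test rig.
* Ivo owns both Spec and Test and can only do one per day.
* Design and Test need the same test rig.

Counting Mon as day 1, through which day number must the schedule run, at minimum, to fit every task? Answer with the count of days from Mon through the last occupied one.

3

The precedence chain requires at least 2 distinct days.
With at most 2 per day and 6 tasks, at least 3 days are needed.
3 works (last occupied day: Wed): for example Deploy in Tue, Build in Mon, Design in Wed, Test in Tue, Spec in Wed, Handover in Mon.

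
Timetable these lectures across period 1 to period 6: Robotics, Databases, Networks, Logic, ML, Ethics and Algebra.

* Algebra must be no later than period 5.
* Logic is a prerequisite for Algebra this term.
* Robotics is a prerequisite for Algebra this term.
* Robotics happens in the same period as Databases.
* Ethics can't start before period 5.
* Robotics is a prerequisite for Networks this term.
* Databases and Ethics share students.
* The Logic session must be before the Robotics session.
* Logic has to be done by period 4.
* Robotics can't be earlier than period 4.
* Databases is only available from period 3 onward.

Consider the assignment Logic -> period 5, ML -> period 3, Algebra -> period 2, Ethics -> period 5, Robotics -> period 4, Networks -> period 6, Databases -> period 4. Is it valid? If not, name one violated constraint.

Robotics can't be earlier than period 4 — holds.
Robotics is a prerequisite for Networks this term — holds.
Logic is a prerequisite for Algebra this term — violated.
Algebra must be no later than period 5 — holds.
Robotics happens in the same period as Databases — holds.
Databases and Ethics share students — holds.
Databases is only available from period 3 onward — holds.
Ethics can't start before period 5 — holds.
Robotics is a prerequisite for Algebra this term — violated.
Logic has to be done by period 4 — violated.
The Logic session must be before the Robotics session — violated.

Invalid. Logic is a prerequisite for Algebra this term.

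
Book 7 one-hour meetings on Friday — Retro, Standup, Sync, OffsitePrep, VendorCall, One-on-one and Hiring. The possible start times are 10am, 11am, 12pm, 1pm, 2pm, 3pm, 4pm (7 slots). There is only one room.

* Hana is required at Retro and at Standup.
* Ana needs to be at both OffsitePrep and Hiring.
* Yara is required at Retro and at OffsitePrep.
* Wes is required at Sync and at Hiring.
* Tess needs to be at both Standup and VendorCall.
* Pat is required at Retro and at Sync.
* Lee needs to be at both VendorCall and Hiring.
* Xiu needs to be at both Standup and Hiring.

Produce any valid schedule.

One-on-one in 3pm; VendorCall in 2pm; Hiring in 4pm; OffsitePrep in 1pm; Standup in 11am; Retro in 10am; Sync in 12pm

Checking: Standup(11am) != Hiring(4pm); Retro(10am) != OffsitePrep(1pm); Sync(12pm) != Hiring(4pm); Retro(10am) != Sync(12pm); OffsitePrep(1pm) != Hiring(4pm); Standup(11am) != VendorCall(2pm); VendorCall(2pm) != Hiring(4pm); Retro(10am) != Standup(11am); max 1 per slot (cap 1).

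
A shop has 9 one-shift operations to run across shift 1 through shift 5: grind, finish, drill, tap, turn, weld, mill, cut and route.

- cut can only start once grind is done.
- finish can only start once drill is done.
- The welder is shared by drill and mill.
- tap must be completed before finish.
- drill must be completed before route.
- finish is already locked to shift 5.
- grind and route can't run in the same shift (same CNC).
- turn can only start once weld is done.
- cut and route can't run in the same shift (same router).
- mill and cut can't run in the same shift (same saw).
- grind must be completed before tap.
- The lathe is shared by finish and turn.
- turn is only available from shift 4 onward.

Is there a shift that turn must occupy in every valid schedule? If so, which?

turn's window is shift 4–shift 5.
finish is fixed at shift 5, and turn can't share a shift with finish.
So turn must be shift 4.

shift 4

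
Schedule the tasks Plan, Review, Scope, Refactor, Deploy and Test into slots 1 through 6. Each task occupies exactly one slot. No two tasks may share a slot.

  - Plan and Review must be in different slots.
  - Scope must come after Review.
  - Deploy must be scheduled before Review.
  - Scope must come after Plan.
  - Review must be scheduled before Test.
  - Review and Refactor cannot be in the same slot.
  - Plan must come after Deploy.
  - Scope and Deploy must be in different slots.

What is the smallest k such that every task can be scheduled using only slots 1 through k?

The precedence chain requires at least 3 distinct slots.
With at most 1 per slot and 6 tasks, at least 6 slots are needed.
6 works (last occupied slot: 6): for example Review -> 2, Plan -> 3, Refactor -> 6, Deploy -> 1, Scope -> 4, Test -> 5.

6 slots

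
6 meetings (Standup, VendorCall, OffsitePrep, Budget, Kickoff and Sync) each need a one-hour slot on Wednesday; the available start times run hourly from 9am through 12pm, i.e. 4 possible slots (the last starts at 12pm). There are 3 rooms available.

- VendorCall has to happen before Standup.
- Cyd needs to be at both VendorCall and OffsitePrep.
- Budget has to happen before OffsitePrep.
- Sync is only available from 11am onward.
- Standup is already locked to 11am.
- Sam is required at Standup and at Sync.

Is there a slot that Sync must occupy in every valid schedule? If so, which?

12pm

Sync's window is 11am–12pm.
Standup is fixed at 11am, and Sync can't share a slot with Standup.
So Sync must be 12pm.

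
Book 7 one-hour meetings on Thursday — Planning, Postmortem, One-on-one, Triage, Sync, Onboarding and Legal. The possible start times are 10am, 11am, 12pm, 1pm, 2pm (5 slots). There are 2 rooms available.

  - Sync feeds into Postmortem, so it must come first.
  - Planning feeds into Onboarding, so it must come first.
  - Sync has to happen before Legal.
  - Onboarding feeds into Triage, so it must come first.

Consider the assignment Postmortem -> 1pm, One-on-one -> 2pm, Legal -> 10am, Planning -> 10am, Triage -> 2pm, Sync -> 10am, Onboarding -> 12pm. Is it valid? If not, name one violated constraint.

There are 2 rooms available — violated.
Onboarding feeds into Triage, so it must come first — holds.
Sync has to happen before Legal — violated.
Planning feeds into Onboarding, so it must come first — holds.
Sync feeds into Postmortem, so it must come first — holds.

No. There are 2 rooms available is not satisfied.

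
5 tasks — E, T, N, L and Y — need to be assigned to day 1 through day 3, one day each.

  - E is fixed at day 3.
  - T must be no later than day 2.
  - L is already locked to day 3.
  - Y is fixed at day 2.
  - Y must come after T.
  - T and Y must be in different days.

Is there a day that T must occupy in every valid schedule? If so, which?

T's window is day 1–day 2.
Y is fixed at day 2, and T can't share a day with Y.
So T must be day 1.

day 1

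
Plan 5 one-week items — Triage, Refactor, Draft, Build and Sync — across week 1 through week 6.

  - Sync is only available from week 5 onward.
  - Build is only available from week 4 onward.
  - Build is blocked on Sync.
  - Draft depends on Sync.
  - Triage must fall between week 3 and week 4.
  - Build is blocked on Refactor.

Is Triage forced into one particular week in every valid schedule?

No

Triage can be week 3 (e.g. Build -> week 6, Triage -> week 3, Refactor -> week 1, Sync -> week 5, Draft -> week 6) or week 4 (e.g. Sync -> week 5; Build -> week 6; Refactor -> week 1; Triage -> week 4; Draft -> week 6).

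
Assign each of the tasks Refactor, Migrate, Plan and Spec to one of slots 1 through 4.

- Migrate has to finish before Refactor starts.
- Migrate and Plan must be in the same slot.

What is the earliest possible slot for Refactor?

2

Precedence pushes Refactor to at least 2.
Refactor at 2 is achievable: Plan -> 1, Refactor -> 2, Spec -> 1, Migrate -> 1.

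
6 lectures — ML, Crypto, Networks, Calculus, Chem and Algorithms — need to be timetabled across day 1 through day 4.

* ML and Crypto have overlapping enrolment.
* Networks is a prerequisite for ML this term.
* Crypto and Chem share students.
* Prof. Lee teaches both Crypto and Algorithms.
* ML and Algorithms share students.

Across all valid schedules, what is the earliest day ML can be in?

day 2

Precedence pushes ML to at least day 2.
ML at day 2 is achievable: Calculus -> day 1, Networks -> day 1, Algorithms -> day 3, Chem -> day 2, ML -> day 2, Crypto -> day 1.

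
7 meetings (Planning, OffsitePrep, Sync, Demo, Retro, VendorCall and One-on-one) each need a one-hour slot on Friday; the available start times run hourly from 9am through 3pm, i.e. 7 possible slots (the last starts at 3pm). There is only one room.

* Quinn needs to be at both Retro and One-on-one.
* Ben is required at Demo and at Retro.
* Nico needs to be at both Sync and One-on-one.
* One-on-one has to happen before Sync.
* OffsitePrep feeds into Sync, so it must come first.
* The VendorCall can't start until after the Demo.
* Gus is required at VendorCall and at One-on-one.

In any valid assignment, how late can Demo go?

2pm

Downstream work caps Demo at 2pm.
Demo at 2pm is achievable: VendorCall=3pm; Demo=2pm; Retro=1pm; Sync=11am; Planning=12pm; OffsitePrep=9am; One-on-one=10am.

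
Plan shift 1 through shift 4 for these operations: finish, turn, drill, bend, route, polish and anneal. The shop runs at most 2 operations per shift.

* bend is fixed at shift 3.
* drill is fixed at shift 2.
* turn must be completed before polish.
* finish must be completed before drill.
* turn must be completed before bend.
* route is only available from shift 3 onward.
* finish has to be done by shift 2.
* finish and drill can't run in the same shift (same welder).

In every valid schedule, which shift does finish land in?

shift 1

finish's window is shift 1–shift 2.
drill is fixed at shift 2, and finish can't share a shift with drill.
So finish must be shift 1.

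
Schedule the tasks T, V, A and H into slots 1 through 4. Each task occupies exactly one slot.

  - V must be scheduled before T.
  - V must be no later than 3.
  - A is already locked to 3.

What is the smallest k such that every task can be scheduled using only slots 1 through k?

3

The precedence chain requires at least 2 distinct slots.
A can't be placed before 3, so the schedule must run through at least slot 3.
3 works (last occupied slot: 3): for example H -> 1, V -> 1, T -> 2, A -> 3.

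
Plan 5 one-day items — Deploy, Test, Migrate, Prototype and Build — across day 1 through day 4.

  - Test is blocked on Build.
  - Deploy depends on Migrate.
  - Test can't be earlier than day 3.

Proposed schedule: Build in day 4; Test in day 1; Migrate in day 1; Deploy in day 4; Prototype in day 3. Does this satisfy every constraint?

Test can't be earlier than day 3 — violated.
Test is blocked on Build — violated.
Deploy depends on Migrate — holds.

Invalid. Test is blocked on Build.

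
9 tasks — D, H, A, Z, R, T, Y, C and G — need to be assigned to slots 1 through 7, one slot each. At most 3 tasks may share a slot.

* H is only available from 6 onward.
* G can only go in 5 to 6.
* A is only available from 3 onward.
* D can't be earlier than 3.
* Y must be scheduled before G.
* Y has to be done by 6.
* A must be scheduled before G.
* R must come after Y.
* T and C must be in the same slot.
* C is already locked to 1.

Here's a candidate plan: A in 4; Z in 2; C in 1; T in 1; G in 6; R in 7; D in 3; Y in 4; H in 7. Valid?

Yes

D can't be earlier than 3 — holds.
G can only go in 5 to 6 — holds.
At most 3 tasks may share a slot — holds.
H is only available from 6 onward — holds.
A must be scheduled before G — holds.
T and C must be in the same slot — holds.
C is already locked to 1 — holds.
R must come after Y — holds.
A is only available from 3 onward — holds.
Y has to be done by 6 — holds.
Y must be scheduled before G — holds.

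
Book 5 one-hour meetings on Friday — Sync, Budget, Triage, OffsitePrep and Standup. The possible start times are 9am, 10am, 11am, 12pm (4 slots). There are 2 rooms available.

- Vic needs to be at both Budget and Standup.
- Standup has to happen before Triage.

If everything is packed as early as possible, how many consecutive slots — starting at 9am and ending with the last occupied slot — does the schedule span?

3

The precedence chain requires at least 2 distinct slots.
With at most 2 per slot and 5 meetings, at least 3 slots are needed.
3 works (last occupied slot: 11am): for example OffsitePrep=11am, Sync=9am, Standup=9am, Triage=10am, Budget=10am.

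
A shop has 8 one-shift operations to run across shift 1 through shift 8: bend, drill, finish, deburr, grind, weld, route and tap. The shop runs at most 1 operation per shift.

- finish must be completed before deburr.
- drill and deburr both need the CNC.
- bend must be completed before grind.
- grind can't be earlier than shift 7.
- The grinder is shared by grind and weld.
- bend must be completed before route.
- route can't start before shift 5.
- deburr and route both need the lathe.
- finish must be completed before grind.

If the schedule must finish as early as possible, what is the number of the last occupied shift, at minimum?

The precedence chain requires at least 2 distinct shifts.
With at most 1 per shift and 8 operations, at least 8 shifts are needed.
grind can't be placed before shift 7, so the schedule must run through at least shift 7.
8 works (last occupied shift: shift 8): for example deburr -> shift 3; drill -> shift 4; bend -> shift 1; route -> shift 5; weld -> shift 6; grind -> shift 7; tap -> shift 8; finish -> shift 2.

shift 8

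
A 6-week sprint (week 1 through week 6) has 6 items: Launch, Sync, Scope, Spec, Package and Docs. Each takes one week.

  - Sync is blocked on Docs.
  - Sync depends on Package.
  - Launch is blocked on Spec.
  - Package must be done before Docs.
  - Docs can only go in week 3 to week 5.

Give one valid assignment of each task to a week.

Docs -> week 3, Scope -> week 1, Package -> week 1, Spec -> week 1, Sync -> week 4, Launch -> week 2

Checking: Docs(week 3) before Sync(week 4); Package(week 1) before Docs(week 3); Spec(week 1) before Launch(week 2); Package(week 1) before Sync(week 4); Docs=week 3 in [week 3,week 5].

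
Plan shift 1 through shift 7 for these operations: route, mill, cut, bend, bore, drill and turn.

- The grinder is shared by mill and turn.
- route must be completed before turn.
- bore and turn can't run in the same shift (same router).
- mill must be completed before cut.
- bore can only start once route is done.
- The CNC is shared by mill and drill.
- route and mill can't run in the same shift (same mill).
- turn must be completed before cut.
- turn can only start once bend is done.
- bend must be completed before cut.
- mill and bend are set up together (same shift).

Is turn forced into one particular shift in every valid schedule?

No

turn can be shift 3 (e.g. drill in shift 1; turn in shift 3; mill in shift 2; cut in shift 4; bore in shift 2; bend in shift 2; route in shift 1) or shift 4 (e.g. bend -> shift 2, bore -> shift 2, route -> shift 1, cut -> shift 5, turn -> shift 4, drill -> shift 1, mill -> shift 2).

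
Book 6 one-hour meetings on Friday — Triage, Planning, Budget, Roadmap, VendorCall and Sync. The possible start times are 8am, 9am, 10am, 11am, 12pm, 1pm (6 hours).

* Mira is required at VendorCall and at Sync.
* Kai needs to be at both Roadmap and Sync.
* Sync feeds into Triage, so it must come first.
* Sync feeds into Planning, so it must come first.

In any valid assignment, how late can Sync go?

12pm

Downstream work caps Sync at 12pm.
Sync at 12pm is achievable: Planning -> 1pm, Budget -> 8am, Triage -> 1pm, Sync -> 12pm, VendorCall -> 8am, Roadmap -> 8am.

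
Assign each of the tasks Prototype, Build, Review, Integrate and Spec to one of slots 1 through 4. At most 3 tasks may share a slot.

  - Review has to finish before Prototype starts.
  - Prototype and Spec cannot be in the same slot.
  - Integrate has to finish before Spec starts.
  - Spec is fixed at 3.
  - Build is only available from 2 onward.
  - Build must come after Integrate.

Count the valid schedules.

20

Splitting on Prototype: it can be 2 (5), 4 (15). Listing each branch's schedules as (Build, Review, Integrate, Spec):
Prototype=2: (2,1,1,3) (3,1,1,3) (3,1,2,3) (4,1,1,3) (4,1,2,3) — 5.
Prototype=4: (2,1,1,3) (2,2,1,3) (2,3,1,3) (3,1,1,3) (3,1,2,3) (3,2,1,3) (3,2,2,3) (3,3,1,3) (3,3,2,3) (4,1,1,3) (4,1,2,3) (4,2,1,3) (4,2,2,3) (4,3,1,3) (4,3,2,3) — 15.
Summing: 5 + 15 = 20.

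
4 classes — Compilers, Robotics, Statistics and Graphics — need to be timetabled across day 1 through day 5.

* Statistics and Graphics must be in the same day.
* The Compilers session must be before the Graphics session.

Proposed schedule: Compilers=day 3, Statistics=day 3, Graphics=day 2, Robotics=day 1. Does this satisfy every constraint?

No — it violates: The Compilers session must be before the Graphics session

The Compilers session must be before the Graphics session — violated.
Statistics and Graphics must be in the same day — violated.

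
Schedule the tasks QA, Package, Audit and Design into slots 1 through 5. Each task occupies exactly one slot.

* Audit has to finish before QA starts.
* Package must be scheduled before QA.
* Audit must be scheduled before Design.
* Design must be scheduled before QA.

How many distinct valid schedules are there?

Splitting on QA: it can be 3 (2), 4 (9), 5 (24). Listing each branch's schedules as (Package, Audit, Design):
QA=3: (1,1,2) (2,1,2) — 2.
QA=4: (1,1,2) (1,1,3) (1,2,3) (2,1,2) (2,1,3) (2,2,3) (3,1,2) (3,1,3) (3,2,3) — 9.
QA=5: (1,1,2) (1,1,3) (1,1,4) (1,2,3) (1,2,4) (1,3,4) (2,1,2) (2,1,3) (2,1,4) (2,2,3) (2,2,4) (2,3,4) (3,1,2) (3,1,3) (3,1,4) (3,2,3) (3,2,4) (3,3,4) (4,1,2) (4,1,3) (4,1,4) (4,2,3) (4,2,4) (4,3,4) — 24.
Summing: 2 + 9 + 24 = 35.

35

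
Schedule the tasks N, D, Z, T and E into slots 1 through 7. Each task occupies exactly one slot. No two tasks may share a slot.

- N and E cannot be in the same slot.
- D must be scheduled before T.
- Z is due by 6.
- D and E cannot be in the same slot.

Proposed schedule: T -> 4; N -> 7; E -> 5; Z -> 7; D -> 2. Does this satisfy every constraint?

Invalid. No two tasks may share a slot.

N and E cannot be in the same slot — holds.
D must be scheduled before T — holds.
No two tasks may share a slot — violated.
D and E cannot be in the same slot — holds.
Z is due by 6 — violated.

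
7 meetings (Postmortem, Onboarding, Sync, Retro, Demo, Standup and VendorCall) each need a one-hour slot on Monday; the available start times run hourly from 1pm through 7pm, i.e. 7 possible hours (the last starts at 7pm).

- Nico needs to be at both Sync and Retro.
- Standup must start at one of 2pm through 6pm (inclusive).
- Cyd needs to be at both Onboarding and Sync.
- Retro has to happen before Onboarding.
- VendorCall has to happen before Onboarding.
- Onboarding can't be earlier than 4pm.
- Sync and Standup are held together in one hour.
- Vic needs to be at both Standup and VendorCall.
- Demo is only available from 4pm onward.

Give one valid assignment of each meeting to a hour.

VendorCall in 1pm, Onboarding in 4pm, Demo in 4pm, Postmortem in 1pm, Sync in 2pm, Standup in 2pm, Retro in 1pm

Checking: VendorCall(1pm) before Onboarding(4pm); Retro(1pm) before Onboarding(4pm); Sync(2pm) != Retro(1pm); Standup(2pm) != VendorCall(1pm); Onboarding(4pm) != Sync(2pm); Sync = Standup = 2pm; Onboarding=4pm in [4pm,7pm]; Demo=4pm in [4pm,7pm]; Standup=2pm in [2pm,6pm].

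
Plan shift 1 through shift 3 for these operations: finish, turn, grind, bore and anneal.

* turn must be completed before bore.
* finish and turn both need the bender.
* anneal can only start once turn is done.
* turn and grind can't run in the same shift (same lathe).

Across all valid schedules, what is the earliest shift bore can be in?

shift 2

Precedence pushes bore to at least shift 2.
bore at shift 2 is achievable: bore in shift 2; anneal in shift 2; finish in shift 2; grind in shift 2; turn in shift 1.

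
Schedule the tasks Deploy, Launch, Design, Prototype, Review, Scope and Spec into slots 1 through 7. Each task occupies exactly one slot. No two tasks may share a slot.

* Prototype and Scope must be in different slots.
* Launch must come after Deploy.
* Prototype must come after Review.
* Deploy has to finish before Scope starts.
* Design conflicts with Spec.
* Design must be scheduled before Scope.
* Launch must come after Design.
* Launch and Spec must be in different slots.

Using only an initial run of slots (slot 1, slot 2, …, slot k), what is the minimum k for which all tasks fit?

7 slots

The precedence chain requires at least 2 distinct slots.
With at most 1 per slot and 7 tasks, at least 7 slots are needed.
7 works (last occupied slot: 7): for example Review -> 5; Spec -> 7; Scope -> 4; Deploy -> 1; Design -> 2; Prototype -> 6; Launch -> 3.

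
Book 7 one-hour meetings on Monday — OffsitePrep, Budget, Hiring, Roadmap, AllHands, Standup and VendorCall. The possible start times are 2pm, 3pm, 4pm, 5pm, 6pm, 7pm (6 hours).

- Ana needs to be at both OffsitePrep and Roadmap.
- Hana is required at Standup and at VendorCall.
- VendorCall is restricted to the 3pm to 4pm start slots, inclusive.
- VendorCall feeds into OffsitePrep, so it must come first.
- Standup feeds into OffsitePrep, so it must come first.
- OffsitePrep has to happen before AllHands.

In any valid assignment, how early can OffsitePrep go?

4pm

Precedence pushes OffsitePrep to at least 4pm; downstream work caps OffsitePrep at 6pm.
OffsitePrep at 4pm is achievable: OffsitePrep in 4pm, Roadmap in 2pm, Budget in 2pm, VendorCall in 3pm, Standup in 2pm, AllHands in 5pm, Hiring in 2pm.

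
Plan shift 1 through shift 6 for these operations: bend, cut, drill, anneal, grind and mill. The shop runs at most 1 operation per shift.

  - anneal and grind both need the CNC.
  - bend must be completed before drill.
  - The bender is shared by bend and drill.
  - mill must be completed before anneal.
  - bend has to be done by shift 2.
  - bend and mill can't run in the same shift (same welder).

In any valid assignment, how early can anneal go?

Precedence pushes anneal to at least shift 2.
anneal at shift 3 is achievable: drill -> shift 4, grind -> shift 6, cut -> shift 5, bend -> shift 1, anneal -> shift 3, mill -> shift 2.
Nothing earlier works — the conflict and capacity constraints rule out every shift before shift 3.

shift 3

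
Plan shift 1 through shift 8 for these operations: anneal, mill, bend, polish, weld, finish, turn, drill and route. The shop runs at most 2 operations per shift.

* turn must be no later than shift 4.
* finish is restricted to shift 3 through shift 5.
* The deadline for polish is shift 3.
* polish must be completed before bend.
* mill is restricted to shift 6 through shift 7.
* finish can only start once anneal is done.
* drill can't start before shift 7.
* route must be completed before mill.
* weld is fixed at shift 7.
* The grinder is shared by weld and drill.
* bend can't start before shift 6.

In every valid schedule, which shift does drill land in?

drill's window is shift 7–shift 8.
weld is fixed at shift 7, and drill can't share a shift with weld.
So drill must be shift 8.

shift 8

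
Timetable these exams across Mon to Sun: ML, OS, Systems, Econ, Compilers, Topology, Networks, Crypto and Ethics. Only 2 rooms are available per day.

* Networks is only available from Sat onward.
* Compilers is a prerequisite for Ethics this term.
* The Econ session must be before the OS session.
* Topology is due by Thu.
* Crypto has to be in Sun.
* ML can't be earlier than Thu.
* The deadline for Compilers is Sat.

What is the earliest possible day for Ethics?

Tue

Precedence pushes Ethics to at least Tue.
Ethics at Tue is achievable: OS in Wed; ML in Thu; Compilers in Mon; Crypto in Sun; Topology in Mon; Systems in Wed; Econ in Tue; Ethics in Tue; Networks in Sat.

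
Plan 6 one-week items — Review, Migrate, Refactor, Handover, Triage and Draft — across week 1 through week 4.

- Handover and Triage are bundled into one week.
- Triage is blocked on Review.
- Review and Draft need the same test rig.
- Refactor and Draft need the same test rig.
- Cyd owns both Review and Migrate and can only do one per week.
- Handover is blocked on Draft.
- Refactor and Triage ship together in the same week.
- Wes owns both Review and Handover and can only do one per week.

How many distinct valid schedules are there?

Splitting on Review: it can be week 1 (9), week 2 (9), week 3 (6). Listing each branch's schedules as (Migrate, Refactor, Handover, Triage, Draft) by week number:
Review=week 1: (2,3,3,3,2) (2,4,4,4,2) (2,4,4,4,3) (3,3,3,3,2) (3,4,4,4,2) (3,4,4,4,3) (4,3,3,3,2) (4,4,4,4,2) (4,4,4,4,3) — 9.
Review=week 2: (1,3,3,3,1) (1,4,4,4,1) (1,4,4,4,3) (3,3,3,3,1) (3,4,4,4,1) (3,4,4,4,3) (4,3,3,3,1) (4,4,4,4,1) (4,4,4,4,3) — 9.
Review=week 3: (1,4,4,4,1) (1,4,4,4,2) (2,4,4,4,1) (2,4,4,4,2) (4,4,4,4,1) (4,4,4,4,2) — 6.
Summing: 9 + 9 + 6 = 24.

24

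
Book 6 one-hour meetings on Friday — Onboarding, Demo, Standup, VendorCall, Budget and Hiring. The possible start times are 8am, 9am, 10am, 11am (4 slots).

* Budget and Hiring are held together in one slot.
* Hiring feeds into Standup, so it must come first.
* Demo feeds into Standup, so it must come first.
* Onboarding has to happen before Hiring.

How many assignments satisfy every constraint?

Splitting on Onboarding: it can be 8am (32), 9am (12). Listing each branch's schedules as (Demo, Standup, VendorCall, Budget, Hiring):
Onboarding=8am: (8am,10am,8am,9am,9am) (8am,10am,9am,9am,9am) (8am,10am,10am,9am,9am) (8am,10am,11am,9am,9am) (8am,11am,8am,9am,9am) (8am,11am,8am,10am,10am) (8am,11am,9am,9am,9am) (8am,11am,9am,10am,10am) (8am,11am,10am,9am,9am) (8am,11am,10am,10am,10am) (8am,11am,11am,9am,9am) (8am,11am,11am,10am,10am) (9am,10am,8am,9am,9am) (9am,10am,9am,9am,9am) (9am,10am,10am,9am,9am) (9am,10am,11am,9am,9am) (9am,11am,8am,9am,9am) (9am,11am,8am,10am,10am) (9am,11am,9am,9am,9am) (9am,11am,9am,10am,10am) (9am,11am,10am,9am,9am) (9am,11am,10am,10am,10am) (9am,11am,11am,9am,9am) (9am,11am,11am,10am,10am) (10am,11am,8am,9am,9am) (10am,11am,8am,10am,10am) (10am,11am,9am,9am,9am) (10am,11am,9am,10am,10am) (10am,11am,10am,9am,9am) (10am,11am,10am,10am,10am) (10am,11am,11am,9am,9am) (10am,11am,11am,10am,10am) — 32.
Onboarding=9am: (8am,11am,8am,10am,10am) (8am,11am,9am,10am,10am) (8am,11am,10am,10am,10am) (8am,11am,11am,10am,10am) (9am,11am,8am,10am,10am) (9am,11am,9am,10am,10am) (9am,11am,10am,10am,10am) (9am,11am,11am,10am,10am) (10am,11am,8am,10am,10am) (10am,11am,9am,10am,10am) (10am,11am,10am,10am,10am) (10am,11am,11am,10am,10am) — 12.
Summing: 32 + 12 = 44.

44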